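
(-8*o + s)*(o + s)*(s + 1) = -8*o^2*s - 8*o^2 - 7*o*s^2 - 7*o*s + s^3 + s^2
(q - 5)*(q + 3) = q^2 - 2*q - 15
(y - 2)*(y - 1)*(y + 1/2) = y^3 - 5*y^2/2 + y/2 + 1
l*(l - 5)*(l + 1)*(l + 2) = l^4 - 2*l^3 - 13*l^2 - 10*l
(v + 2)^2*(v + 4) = v^3 + 8*v^2 + 20*v + 16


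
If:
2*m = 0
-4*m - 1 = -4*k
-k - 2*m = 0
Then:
No Solution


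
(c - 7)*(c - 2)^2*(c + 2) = c^4 - 9*c^3 + 10*c^2 + 36*c - 56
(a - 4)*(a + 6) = a^2 + 2*a - 24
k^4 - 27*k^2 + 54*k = k*(k - 3)^2*(k + 6)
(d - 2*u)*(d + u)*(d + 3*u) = d^3 + 2*d^2*u - 5*d*u^2 - 6*u^3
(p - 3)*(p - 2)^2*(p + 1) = p^4 - 6*p^3 + 9*p^2 + 4*p - 12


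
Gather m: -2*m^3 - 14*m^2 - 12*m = -2*m^3 - 14*m^2 - 12*m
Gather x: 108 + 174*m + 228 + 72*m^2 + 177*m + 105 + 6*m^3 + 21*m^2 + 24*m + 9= 6*m^3 + 93*m^2 + 375*m + 450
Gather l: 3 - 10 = -7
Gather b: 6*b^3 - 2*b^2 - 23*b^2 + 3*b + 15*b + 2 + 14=6*b^3 - 25*b^2 + 18*b + 16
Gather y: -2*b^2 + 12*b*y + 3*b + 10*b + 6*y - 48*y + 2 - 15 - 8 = -2*b^2 + 13*b + y*(12*b - 42) - 21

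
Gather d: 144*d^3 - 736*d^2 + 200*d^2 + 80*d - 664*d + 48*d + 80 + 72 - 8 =144*d^3 - 536*d^2 - 536*d + 144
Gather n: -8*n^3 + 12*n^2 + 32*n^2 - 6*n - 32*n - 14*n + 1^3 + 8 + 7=-8*n^3 + 44*n^2 - 52*n + 16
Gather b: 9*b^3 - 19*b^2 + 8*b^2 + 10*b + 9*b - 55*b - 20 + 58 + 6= 9*b^3 - 11*b^2 - 36*b + 44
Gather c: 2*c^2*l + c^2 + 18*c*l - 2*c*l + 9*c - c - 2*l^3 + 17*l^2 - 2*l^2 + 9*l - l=c^2*(2*l + 1) + c*(16*l + 8) - 2*l^3 + 15*l^2 + 8*l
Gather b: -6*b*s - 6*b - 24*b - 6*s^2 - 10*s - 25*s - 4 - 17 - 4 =b*(-6*s - 30) - 6*s^2 - 35*s - 25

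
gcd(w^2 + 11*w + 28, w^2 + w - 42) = w + 7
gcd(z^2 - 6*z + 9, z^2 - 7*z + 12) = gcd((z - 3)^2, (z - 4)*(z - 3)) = z - 3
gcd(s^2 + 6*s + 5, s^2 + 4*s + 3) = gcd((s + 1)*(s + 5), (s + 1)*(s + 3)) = s + 1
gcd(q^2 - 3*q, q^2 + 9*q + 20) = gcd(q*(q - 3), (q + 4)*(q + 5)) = 1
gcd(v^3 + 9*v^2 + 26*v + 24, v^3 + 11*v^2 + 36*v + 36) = v^2 + 5*v + 6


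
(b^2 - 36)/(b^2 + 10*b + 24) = (b - 6)/(b + 4)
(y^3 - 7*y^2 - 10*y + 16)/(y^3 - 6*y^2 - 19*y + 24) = (y + 2)/(y + 3)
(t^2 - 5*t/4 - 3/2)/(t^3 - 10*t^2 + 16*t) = (t + 3/4)/(t*(t - 8))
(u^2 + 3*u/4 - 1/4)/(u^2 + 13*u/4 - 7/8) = 2*(u + 1)/(2*u + 7)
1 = 1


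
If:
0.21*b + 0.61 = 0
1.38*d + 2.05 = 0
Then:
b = -2.90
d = -1.49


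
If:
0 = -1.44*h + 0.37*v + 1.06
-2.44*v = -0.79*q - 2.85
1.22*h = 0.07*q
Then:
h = -2.30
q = -40.14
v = -11.83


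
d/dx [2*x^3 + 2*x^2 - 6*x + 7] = 6*x^2 + 4*x - 6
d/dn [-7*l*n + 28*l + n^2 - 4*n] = -7*l + 2*n - 4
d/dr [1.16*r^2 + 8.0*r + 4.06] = 2.32*r + 8.0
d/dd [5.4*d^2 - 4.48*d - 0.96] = 10.8*d - 4.48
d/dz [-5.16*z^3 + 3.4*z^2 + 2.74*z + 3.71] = -15.48*z^2 + 6.8*z + 2.74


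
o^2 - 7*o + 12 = (o - 4)*(o - 3)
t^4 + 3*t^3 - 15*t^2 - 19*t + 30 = (t - 3)*(t - 1)*(t + 2)*(t + 5)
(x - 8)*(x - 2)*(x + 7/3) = x^3 - 23*x^2/3 - 22*x/3 + 112/3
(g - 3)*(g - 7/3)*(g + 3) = g^3 - 7*g^2/3 - 9*g + 21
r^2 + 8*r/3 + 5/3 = (r + 1)*(r + 5/3)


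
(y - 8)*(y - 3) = y^2 - 11*y + 24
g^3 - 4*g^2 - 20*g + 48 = (g - 6)*(g - 2)*(g + 4)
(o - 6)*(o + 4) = o^2 - 2*o - 24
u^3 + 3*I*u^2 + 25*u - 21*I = (u - 3*I)*(u - I)*(u + 7*I)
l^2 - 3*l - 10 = (l - 5)*(l + 2)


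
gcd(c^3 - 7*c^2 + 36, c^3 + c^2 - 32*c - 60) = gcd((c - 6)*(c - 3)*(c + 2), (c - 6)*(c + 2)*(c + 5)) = c^2 - 4*c - 12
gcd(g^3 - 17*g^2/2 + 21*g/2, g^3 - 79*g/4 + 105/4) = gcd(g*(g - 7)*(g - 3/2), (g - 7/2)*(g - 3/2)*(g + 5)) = g - 3/2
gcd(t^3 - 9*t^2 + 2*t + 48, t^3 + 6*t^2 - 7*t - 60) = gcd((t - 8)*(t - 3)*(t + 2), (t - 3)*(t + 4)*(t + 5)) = t - 3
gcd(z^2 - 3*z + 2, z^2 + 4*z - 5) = z - 1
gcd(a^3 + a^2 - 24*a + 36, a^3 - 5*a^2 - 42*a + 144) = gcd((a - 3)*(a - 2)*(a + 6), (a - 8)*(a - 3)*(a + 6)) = a^2 + 3*a - 18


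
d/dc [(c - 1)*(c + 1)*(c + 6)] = 3*c^2 + 12*c - 1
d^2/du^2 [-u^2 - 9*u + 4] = -2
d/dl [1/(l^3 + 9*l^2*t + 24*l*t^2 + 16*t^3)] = 3*(-l^2 - 6*l*t - 8*t^2)/(l^3 + 9*l^2*t + 24*l*t^2 + 16*t^3)^2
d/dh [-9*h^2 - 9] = -18*h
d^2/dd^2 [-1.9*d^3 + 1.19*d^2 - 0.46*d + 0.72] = 2.38 - 11.4*d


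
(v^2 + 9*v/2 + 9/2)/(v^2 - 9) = (v + 3/2)/(v - 3)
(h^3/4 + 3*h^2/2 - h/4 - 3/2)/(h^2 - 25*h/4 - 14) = (-h^3 - 6*h^2 + h + 6)/(-4*h^2 + 25*h + 56)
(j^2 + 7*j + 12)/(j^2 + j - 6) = (j + 4)/(j - 2)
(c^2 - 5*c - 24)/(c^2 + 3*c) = (c - 8)/c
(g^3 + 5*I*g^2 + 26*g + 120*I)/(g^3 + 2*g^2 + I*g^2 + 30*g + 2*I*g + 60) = (g + 4*I)/(g + 2)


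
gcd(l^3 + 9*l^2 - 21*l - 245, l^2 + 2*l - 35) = l^2 + 2*l - 35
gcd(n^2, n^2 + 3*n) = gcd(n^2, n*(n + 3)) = n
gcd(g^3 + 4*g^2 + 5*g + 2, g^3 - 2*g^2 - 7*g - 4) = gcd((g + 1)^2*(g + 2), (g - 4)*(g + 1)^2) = g^2 + 2*g + 1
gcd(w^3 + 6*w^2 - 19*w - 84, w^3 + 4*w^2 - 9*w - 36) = w + 3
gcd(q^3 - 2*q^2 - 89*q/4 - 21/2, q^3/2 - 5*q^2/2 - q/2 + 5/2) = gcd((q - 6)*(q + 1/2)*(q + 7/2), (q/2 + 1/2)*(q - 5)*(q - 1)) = 1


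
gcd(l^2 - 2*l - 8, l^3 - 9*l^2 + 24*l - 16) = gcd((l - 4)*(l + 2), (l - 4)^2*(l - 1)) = l - 4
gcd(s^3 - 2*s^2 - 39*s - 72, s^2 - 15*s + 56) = s - 8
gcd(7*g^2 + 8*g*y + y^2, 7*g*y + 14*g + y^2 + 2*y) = 7*g + y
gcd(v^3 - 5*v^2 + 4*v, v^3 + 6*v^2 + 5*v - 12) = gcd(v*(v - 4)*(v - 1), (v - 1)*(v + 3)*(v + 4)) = v - 1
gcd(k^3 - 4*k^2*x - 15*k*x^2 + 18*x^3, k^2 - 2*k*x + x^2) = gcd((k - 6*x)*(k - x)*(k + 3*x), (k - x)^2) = -k + x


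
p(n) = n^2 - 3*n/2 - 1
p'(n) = 2*n - 3/2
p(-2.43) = 8.55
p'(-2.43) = -6.36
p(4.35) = 11.40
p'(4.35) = 7.20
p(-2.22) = 7.26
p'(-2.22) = -5.94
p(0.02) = -1.03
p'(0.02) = -1.46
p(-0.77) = 0.75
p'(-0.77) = -3.04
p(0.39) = -1.43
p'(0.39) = -0.72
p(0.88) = -1.55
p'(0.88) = 0.26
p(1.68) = -0.70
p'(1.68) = 1.86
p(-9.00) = 93.50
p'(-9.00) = -19.50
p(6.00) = 26.00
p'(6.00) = 10.50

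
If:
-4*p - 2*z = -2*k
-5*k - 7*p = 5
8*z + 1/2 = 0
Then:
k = -167/272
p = -75/272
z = -1/16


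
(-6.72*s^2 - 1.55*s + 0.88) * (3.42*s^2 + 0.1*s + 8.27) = -22.9824*s^4 - 5.973*s^3 - 52.7198*s^2 - 12.7305*s + 7.2776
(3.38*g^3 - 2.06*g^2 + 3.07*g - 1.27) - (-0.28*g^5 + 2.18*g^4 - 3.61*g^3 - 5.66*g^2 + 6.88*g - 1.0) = 0.28*g^5 - 2.18*g^4 + 6.99*g^3 + 3.6*g^2 - 3.81*g - 0.27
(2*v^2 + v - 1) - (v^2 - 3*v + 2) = v^2 + 4*v - 3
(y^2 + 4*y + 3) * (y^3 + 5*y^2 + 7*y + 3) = y^5 + 9*y^4 + 30*y^3 + 46*y^2 + 33*y + 9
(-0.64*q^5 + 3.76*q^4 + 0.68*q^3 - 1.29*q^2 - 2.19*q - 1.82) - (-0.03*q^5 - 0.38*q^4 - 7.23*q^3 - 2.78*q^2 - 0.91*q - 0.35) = -0.61*q^5 + 4.14*q^4 + 7.91*q^3 + 1.49*q^2 - 1.28*q - 1.47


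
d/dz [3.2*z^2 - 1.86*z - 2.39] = 6.4*z - 1.86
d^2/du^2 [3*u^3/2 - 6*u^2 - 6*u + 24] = 9*u - 12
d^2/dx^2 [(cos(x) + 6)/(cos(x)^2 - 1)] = (-22*cos(x) + 96*cos(2*x) + 21*cos(3*x) + 48*cos(4*x) + cos(5*x) - 144)/(16*sin(x)^6)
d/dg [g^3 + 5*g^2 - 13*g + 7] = 3*g^2 + 10*g - 13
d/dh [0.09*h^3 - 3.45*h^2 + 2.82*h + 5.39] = 0.27*h^2 - 6.9*h + 2.82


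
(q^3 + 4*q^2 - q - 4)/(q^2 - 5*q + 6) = (q^3 + 4*q^2 - q - 4)/(q^2 - 5*q + 6)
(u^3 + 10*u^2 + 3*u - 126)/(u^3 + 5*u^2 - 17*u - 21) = (u + 6)/(u + 1)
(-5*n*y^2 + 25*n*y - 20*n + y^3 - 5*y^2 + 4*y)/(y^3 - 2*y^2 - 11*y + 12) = (-5*n + y)/(y + 3)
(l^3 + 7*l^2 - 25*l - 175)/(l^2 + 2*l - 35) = l + 5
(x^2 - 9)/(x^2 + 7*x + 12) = (x - 3)/(x + 4)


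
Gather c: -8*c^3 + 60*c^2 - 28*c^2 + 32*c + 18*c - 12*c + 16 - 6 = -8*c^3 + 32*c^2 + 38*c + 10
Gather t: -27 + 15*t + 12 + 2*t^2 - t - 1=2*t^2 + 14*t - 16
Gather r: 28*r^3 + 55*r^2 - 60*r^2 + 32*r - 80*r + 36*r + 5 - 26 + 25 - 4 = 28*r^3 - 5*r^2 - 12*r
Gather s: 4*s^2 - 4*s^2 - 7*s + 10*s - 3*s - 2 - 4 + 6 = 0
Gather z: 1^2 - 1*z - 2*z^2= -2*z^2 - z + 1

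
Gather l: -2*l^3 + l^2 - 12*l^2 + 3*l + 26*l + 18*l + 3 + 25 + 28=-2*l^3 - 11*l^2 + 47*l + 56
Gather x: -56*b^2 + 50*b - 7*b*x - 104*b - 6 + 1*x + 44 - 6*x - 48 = -56*b^2 - 54*b + x*(-7*b - 5) - 10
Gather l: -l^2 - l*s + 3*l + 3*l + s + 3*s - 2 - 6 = -l^2 + l*(6 - s) + 4*s - 8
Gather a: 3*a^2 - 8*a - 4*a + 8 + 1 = 3*a^2 - 12*a + 9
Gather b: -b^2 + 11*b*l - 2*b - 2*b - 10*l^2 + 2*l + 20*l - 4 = -b^2 + b*(11*l - 4) - 10*l^2 + 22*l - 4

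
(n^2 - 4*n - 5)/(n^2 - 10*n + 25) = (n + 1)/(n - 5)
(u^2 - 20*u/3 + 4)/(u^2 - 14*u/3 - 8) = (3*u - 2)/(3*u + 4)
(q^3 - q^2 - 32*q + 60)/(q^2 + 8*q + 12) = (q^2 - 7*q + 10)/(q + 2)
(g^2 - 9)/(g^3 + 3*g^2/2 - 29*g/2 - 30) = 2*(g - 3)/(2*g^2 - 3*g - 20)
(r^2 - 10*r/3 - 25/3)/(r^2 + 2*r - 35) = (r + 5/3)/(r + 7)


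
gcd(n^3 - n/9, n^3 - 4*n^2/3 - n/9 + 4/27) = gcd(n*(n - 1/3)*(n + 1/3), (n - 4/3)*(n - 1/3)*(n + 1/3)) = n^2 - 1/9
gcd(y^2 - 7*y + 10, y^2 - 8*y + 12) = y - 2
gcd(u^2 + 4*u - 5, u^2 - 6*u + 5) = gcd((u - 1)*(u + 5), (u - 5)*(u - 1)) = u - 1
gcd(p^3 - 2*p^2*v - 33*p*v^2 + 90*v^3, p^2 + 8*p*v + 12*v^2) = p + 6*v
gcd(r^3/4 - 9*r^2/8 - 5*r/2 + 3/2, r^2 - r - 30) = r - 6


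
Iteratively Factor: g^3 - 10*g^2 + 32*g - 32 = (g - 2)*(g^2 - 8*g + 16) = (g - 4)*(g - 2)*(g - 4)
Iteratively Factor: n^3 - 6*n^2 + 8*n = (n - 2)*(n^2 - 4*n) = n*(n - 2)*(n - 4)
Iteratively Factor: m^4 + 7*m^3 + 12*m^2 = (m + 4)*(m^3 + 3*m^2) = m*(m + 4)*(m^2 + 3*m) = m*(m + 3)*(m + 4)*(m)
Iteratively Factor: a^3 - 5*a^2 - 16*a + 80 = (a - 4)*(a^2 - a - 20) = (a - 5)*(a - 4)*(a + 4)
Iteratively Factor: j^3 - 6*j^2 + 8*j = (j - 2)*(j^2 - 4*j) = j*(j - 2)*(j - 4)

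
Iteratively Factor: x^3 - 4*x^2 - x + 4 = (x + 1)*(x^2 - 5*x + 4) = (x - 1)*(x + 1)*(x - 4)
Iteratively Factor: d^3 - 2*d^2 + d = (d)*(d^2 - 2*d + 1) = d*(d - 1)*(d - 1)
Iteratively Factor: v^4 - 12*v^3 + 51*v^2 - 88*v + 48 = (v - 4)*(v^3 - 8*v^2 + 19*v - 12) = (v - 4)^2*(v^2 - 4*v + 3) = (v - 4)^2*(v - 1)*(v - 3)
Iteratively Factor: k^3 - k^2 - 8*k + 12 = (k + 3)*(k^2 - 4*k + 4) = (k - 2)*(k + 3)*(k - 2)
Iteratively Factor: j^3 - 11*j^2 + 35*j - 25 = (j - 5)*(j^2 - 6*j + 5) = (j - 5)^2*(j - 1)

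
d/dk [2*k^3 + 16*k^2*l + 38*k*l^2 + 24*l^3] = 6*k^2 + 32*k*l + 38*l^2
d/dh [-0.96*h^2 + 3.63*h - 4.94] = 3.63 - 1.92*h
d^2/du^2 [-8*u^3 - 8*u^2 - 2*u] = -48*u - 16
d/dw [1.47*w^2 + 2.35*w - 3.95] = 2.94*w + 2.35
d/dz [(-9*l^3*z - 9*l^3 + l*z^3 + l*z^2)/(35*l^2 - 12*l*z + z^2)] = l*(-2*(6*l - z)*(9*l^2*z + 9*l^2 - z^3 - z^2) + (-9*l^2 + 3*z^2 + 2*z)*(35*l^2 - 12*l*z + z^2))/(35*l^2 - 12*l*z + z^2)^2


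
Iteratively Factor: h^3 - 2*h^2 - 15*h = (h - 5)*(h^2 + 3*h) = (h - 5)*(h + 3)*(h)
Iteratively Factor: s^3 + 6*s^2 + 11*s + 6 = (s + 1)*(s^2 + 5*s + 6) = (s + 1)*(s + 2)*(s + 3)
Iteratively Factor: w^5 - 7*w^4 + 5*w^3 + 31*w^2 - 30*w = (w - 5)*(w^4 - 2*w^3 - 5*w^2 + 6*w) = (w - 5)*(w - 1)*(w^3 - w^2 - 6*w) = w*(w - 5)*(w - 1)*(w^2 - w - 6) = w*(w - 5)*(w - 3)*(w - 1)*(w + 2)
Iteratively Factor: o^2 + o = (o + 1)*(o)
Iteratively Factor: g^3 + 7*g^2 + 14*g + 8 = (g + 2)*(g^2 + 5*g + 4) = (g + 1)*(g + 2)*(g + 4)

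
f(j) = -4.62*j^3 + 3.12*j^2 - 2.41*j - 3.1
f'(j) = -13.86*j^2 + 6.24*j - 2.41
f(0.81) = -5.46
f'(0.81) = -6.45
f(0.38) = -3.82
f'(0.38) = -2.04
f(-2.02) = 52.58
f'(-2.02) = -71.57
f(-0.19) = -2.50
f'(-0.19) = -4.10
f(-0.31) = -1.92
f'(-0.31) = -5.68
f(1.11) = -8.25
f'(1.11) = -12.56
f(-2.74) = 121.96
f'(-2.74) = -123.56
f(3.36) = -151.22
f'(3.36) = -137.92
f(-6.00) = 1121.60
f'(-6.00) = -538.81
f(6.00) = -903.16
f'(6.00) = -463.93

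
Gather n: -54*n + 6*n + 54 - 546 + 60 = -48*n - 432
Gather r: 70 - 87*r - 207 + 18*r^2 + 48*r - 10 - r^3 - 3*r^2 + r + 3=-r^3 + 15*r^2 - 38*r - 144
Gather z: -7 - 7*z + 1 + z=-6*z - 6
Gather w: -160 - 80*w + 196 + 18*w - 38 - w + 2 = -63*w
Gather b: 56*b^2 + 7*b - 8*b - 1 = 56*b^2 - b - 1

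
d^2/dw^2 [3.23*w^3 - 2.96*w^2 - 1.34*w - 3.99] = 19.38*w - 5.92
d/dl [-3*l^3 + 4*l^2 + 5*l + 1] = -9*l^2 + 8*l + 5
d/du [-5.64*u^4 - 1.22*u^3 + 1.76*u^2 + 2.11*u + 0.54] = -22.56*u^3 - 3.66*u^2 + 3.52*u + 2.11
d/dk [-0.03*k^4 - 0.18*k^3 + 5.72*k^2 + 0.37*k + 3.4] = -0.12*k^3 - 0.54*k^2 + 11.44*k + 0.37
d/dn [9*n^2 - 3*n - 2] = 18*n - 3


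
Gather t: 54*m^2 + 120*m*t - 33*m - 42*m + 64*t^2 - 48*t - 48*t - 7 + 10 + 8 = 54*m^2 - 75*m + 64*t^2 + t*(120*m - 96) + 11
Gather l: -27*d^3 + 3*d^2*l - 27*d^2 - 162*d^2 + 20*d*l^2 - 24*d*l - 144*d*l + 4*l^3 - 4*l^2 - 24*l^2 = -27*d^3 - 189*d^2 + 4*l^3 + l^2*(20*d - 28) + l*(3*d^2 - 168*d)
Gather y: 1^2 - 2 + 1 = 0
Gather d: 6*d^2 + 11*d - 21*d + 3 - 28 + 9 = 6*d^2 - 10*d - 16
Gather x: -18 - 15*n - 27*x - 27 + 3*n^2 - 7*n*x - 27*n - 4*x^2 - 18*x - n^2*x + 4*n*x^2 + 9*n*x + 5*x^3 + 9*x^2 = 3*n^2 - 42*n + 5*x^3 + x^2*(4*n + 5) + x*(-n^2 + 2*n - 45) - 45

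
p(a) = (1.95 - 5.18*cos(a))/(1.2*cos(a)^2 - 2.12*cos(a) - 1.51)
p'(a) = (1.95 - 5.18*cos(a))*(2.4*sin(a)*cos(a) - 2.12*sin(a))/(1.2*cos(a)^2 - 2.12*cos(a) - 1.51)^2 + 5.18*sin(a)/(1.2*cos(a)^2 - 2.12*cos(a) - 1.51)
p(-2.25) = 17.63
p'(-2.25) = 154.85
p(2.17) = 72.34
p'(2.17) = -3017.62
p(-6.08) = 1.28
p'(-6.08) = -0.45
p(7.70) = -0.64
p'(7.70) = -3.45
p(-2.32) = 11.17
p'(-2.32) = 54.88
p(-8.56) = 14.33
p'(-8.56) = 97.55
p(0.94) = 0.47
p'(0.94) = -1.67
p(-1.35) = -0.43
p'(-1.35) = 2.98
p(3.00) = 4.01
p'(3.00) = -1.03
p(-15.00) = 7.42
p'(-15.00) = 19.75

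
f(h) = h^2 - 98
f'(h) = 2*h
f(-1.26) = -96.41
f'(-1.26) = -2.52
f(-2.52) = -91.65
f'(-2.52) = -5.04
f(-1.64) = -95.31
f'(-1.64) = -3.28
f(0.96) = -97.08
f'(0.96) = 1.92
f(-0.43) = -97.82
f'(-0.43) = -0.86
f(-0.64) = -97.59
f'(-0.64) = -1.28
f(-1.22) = -96.51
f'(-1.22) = -2.44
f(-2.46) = -91.95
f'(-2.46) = -4.92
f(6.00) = -62.00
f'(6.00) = 12.00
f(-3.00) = -89.00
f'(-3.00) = -6.00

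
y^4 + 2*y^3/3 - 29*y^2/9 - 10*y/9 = y*(y - 5/3)*(y + 1/3)*(y + 2)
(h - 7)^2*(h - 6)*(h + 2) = h^4 - 18*h^3 + 93*h^2 - 28*h - 588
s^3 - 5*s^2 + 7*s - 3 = (s - 3)*(s - 1)^2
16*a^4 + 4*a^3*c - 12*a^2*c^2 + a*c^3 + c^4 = (-2*a + c)^2*(a + c)*(4*a + c)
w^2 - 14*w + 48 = (w - 8)*(w - 6)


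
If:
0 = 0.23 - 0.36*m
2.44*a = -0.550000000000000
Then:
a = -0.23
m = 0.64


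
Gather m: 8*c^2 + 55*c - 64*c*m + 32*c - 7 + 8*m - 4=8*c^2 + 87*c + m*(8 - 64*c) - 11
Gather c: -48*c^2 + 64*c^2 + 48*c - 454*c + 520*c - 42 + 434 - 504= 16*c^2 + 114*c - 112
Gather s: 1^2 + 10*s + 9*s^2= 9*s^2 + 10*s + 1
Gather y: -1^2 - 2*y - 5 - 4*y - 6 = -6*y - 12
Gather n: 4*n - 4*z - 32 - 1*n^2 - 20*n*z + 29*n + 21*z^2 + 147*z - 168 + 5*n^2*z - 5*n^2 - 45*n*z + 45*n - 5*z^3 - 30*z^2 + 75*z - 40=n^2*(5*z - 6) + n*(78 - 65*z) - 5*z^3 - 9*z^2 + 218*z - 240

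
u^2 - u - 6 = (u - 3)*(u + 2)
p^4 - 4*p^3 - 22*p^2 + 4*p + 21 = (p - 7)*(p - 1)*(p + 1)*(p + 3)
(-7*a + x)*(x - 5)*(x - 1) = -7*a*x^2 + 42*a*x - 35*a + x^3 - 6*x^2 + 5*x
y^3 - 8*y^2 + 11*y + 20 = (y - 5)*(y - 4)*(y + 1)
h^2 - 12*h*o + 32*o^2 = (h - 8*o)*(h - 4*o)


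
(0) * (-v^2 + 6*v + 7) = 0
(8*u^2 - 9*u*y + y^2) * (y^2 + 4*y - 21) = 8*u^2*y^2 + 32*u^2*y - 168*u^2 - 9*u*y^3 - 36*u*y^2 + 189*u*y + y^4 + 4*y^3 - 21*y^2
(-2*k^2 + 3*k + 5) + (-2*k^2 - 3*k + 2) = 7 - 4*k^2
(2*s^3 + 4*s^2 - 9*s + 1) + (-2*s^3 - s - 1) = 4*s^2 - 10*s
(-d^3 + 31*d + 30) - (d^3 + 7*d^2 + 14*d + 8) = -2*d^3 - 7*d^2 + 17*d + 22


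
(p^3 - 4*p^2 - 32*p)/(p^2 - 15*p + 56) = p*(p + 4)/(p - 7)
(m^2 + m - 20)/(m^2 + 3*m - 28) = (m + 5)/(m + 7)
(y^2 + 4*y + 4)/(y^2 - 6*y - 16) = (y + 2)/(y - 8)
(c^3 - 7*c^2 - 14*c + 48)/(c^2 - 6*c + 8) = (c^2 - 5*c - 24)/(c - 4)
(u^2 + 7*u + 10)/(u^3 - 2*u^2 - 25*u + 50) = (u + 2)/(u^2 - 7*u + 10)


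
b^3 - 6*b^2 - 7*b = b*(b - 7)*(b + 1)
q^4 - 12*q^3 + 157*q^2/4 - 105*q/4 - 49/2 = (q - 7)*(q - 7/2)*(q - 2)*(q + 1/2)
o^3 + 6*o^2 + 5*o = o*(o + 1)*(o + 5)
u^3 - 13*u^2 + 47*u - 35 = (u - 7)*(u - 5)*(u - 1)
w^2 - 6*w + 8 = (w - 4)*(w - 2)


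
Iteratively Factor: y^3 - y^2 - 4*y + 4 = (y + 2)*(y^2 - 3*y + 2) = (y - 1)*(y + 2)*(y - 2)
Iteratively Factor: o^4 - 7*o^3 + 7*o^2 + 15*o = (o + 1)*(o^3 - 8*o^2 + 15*o) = o*(o + 1)*(o^2 - 8*o + 15) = o*(o - 3)*(o + 1)*(o - 5)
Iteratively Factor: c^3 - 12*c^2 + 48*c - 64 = (c - 4)*(c^2 - 8*c + 16) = (c - 4)^2*(c - 4)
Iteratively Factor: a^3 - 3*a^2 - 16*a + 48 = (a - 4)*(a^2 + a - 12) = (a - 4)*(a - 3)*(a + 4)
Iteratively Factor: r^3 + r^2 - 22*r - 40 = (r - 5)*(r^2 + 6*r + 8) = (r - 5)*(r + 2)*(r + 4)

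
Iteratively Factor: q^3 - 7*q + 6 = (q - 2)*(q^2 + 2*q - 3) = (q - 2)*(q - 1)*(q + 3)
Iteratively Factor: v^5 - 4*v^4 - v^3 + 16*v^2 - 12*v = (v - 1)*(v^4 - 3*v^3 - 4*v^2 + 12*v) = (v - 3)*(v - 1)*(v^3 - 4*v) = (v - 3)*(v - 2)*(v - 1)*(v^2 + 2*v) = v*(v - 3)*(v - 2)*(v - 1)*(v + 2)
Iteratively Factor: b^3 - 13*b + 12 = (b + 4)*(b^2 - 4*b + 3) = (b - 3)*(b + 4)*(b - 1)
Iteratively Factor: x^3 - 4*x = (x + 2)*(x^2 - 2*x) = (x - 2)*(x + 2)*(x)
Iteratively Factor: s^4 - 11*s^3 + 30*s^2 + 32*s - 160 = (s - 4)*(s^3 - 7*s^2 + 2*s + 40) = (s - 4)*(s + 2)*(s^2 - 9*s + 20) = (s - 4)^2*(s + 2)*(s - 5)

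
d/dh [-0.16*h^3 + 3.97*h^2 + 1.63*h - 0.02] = -0.48*h^2 + 7.94*h + 1.63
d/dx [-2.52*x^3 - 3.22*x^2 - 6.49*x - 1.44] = -7.56*x^2 - 6.44*x - 6.49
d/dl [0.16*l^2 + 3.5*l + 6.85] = 0.32*l + 3.5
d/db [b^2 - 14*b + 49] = 2*b - 14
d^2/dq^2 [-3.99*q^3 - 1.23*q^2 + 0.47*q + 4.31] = -23.94*q - 2.46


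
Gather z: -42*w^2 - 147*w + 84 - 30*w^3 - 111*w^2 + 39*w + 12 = -30*w^3 - 153*w^2 - 108*w + 96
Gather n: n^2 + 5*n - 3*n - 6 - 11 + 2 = n^2 + 2*n - 15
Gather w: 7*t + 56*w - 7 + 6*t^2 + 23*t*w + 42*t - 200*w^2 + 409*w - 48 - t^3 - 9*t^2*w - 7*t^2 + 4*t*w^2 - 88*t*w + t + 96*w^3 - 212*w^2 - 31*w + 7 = -t^3 - t^2 + 50*t + 96*w^3 + w^2*(4*t - 412) + w*(-9*t^2 - 65*t + 434) - 48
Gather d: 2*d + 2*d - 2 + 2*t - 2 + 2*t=4*d + 4*t - 4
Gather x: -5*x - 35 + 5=-5*x - 30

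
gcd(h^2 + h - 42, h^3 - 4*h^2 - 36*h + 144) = h - 6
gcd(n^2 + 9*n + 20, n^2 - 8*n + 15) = 1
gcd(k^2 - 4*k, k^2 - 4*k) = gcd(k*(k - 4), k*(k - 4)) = k^2 - 4*k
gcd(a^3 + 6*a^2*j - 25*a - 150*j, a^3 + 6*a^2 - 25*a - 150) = a^2 - 25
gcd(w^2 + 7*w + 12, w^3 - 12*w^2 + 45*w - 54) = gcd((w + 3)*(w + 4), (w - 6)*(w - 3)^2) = 1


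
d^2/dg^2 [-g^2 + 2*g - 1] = -2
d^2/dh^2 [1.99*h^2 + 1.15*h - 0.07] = 3.98000000000000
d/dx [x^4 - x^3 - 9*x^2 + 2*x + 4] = 4*x^3 - 3*x^2 - 18*x + 2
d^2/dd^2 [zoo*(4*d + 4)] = 0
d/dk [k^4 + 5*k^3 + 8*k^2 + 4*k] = 4*k^3 + 15*k^2 + 16*k + 4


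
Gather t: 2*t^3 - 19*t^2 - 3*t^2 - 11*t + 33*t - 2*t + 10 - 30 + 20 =2*t^3 - 22*t^2 + 20*t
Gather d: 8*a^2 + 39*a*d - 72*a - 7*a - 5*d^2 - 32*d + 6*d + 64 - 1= 8*a^2 - 79*a - 5*d^2 + d*(39*a - 26) + 63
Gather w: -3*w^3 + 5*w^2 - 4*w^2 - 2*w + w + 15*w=-3*w^3 + w^2 + 14*w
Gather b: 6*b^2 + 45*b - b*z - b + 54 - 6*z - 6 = 6*b^2 + b*(44 - z) - 6*z + 48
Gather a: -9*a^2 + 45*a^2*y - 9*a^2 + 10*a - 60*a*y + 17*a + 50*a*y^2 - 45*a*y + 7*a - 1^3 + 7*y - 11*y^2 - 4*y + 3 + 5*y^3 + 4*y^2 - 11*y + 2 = a^2*(45*y - 18) + a*(50*y^2 - 105*y + 34) + 5*y^3 - 7*y^2 - 8*y + 4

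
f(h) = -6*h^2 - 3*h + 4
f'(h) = -12*h - 3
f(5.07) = -165.44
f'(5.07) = -63.84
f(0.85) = -2.88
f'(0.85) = -13.20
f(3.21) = -67.45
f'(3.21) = -41.52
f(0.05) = 3.84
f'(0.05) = -3.60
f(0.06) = 3.80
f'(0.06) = -3.72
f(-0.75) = 2.88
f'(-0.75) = 6.00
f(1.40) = -11.96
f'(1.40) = -19.80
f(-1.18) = -0.81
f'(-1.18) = 11.16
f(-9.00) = -455.00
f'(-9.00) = 105.00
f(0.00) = 4.00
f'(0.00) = -3.00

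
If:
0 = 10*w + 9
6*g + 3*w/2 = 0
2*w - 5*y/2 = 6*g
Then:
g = 9/40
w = -9/10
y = -63/50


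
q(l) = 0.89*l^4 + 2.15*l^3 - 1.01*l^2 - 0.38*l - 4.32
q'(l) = 3.56*l^3 + 6.45*l^2 - 2.02*l - 0.38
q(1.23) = -0.28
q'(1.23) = 13.52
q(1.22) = -0.41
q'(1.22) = 13.22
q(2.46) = 53.23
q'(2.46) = 86.68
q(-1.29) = -7.66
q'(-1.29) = 5.32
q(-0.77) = -5.29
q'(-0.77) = 3.37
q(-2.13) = -10.55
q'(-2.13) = -1.22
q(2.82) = 91.08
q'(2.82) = 125.05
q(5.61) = 1222.90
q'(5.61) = 819.83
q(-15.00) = 37574.13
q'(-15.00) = -10533.83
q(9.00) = 7317.09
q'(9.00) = 3099.13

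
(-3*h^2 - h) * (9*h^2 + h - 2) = -27*h^4 - 12*h^3 + 5*h^2 + 2*h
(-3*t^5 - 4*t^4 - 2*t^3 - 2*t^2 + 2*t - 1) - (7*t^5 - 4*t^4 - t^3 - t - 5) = -10*t^5 - t^3 - 2*t^2 + 3*t + 4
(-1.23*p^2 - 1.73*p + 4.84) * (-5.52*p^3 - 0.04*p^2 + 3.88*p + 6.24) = 6.7896*p^5 + 9.5988*p^4 - 31.42*p^3 - 14.5812*p^2 + 7.984*p + 30.2016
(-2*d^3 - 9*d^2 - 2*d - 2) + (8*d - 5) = -2*d^3 - 9*d^2 + 6*d - 7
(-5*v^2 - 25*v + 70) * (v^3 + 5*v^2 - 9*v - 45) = -5*v^5 - 50*v^4 - 10*v^3 + 800*v^2 + 495*v - 3150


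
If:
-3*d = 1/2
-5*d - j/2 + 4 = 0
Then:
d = -1/6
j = 29/3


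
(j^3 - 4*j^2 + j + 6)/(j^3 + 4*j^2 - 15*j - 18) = (j - 2)/(j + 6)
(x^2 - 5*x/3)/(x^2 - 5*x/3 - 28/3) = x*(5 - 3*x)/(-3*x^2 + 5*x + 28)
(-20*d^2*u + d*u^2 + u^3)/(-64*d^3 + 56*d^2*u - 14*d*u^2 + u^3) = u*(5*d + u)/(16*d^2 - 10*d*u + u^2)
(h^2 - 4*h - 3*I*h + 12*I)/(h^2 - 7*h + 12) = (h - 3*I)/(h - 3)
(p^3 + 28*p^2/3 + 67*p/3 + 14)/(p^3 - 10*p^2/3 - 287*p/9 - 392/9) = 3*(p^2 + 7*p + 6)/(3*p^2 - 17*p - 56)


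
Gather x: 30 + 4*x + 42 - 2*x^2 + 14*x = -2*x^2 + 18*x + 72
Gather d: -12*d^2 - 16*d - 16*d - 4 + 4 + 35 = -12*d^2 - 32*d + 35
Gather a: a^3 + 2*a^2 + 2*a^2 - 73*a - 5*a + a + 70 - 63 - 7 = a^3 + 4*a^2 - 77*a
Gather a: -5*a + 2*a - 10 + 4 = -3*a - 6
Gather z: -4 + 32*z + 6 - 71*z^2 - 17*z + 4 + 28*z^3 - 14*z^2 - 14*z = 28*z^3 - 85*z^2 + z + 6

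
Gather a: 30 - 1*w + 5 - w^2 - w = -w^2 - 2*w + 35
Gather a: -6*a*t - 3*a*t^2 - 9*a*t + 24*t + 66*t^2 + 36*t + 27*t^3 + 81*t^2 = a*(-3*t^2 - 15*t) + 27*t^3 + 147*t^2 + 60*t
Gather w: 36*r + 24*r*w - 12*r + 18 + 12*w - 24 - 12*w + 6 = 24*r*w + 24*r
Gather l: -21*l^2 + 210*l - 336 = -21*l^2 + 210*l - 336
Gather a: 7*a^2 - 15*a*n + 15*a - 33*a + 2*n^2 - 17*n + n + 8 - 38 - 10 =7*a^2 + a*(-15*n - 18) + 2*n^2 - 16*n - 40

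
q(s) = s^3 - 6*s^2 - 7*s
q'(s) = 3*s^2 - 12*s - 7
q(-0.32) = 1.59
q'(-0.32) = -2.85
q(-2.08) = -20.40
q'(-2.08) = 30.94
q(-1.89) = -14.95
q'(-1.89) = 26.40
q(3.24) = -51.65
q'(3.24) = -14.39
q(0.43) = -4.04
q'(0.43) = -11.61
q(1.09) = -13.46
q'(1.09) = -16.52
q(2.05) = -30.95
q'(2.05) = -18.99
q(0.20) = -1.63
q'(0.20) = -9.28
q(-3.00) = -60.00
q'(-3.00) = 56.00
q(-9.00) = -1152.00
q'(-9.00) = 344.00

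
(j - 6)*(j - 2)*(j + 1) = j^3 - 7*j^2 + 4*j + 12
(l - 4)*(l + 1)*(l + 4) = l^3 + l^2 - 16*l - 16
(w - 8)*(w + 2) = w^2 - 6*w - 16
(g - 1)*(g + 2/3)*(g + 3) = g^3 + 8*g^2/3 - 5*g/3 - 2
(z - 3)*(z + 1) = z^2 - 2*z - 3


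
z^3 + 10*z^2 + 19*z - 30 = (z - 1)*(z + 5)*(z + 6)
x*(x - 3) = x^2 - 3*x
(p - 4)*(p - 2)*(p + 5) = p^3 - p^2 - 22*p + 40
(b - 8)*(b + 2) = b^2 - 6*b - 16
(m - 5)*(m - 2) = m^2 - 7*m + 10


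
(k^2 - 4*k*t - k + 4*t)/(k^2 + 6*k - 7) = (k - 4*t)/(k + 7)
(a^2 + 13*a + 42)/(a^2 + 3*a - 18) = (a + 7)/(a - 3)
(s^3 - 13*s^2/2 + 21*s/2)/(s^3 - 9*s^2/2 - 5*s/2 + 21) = s/(s + 2)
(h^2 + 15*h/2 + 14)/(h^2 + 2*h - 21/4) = 2*(h + 4)/(2*h - 3)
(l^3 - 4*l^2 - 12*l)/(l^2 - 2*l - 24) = l*(l + 2)/(l + 4)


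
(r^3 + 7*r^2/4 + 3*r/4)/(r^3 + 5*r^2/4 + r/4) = (4*r + 3)/(4*r + 1)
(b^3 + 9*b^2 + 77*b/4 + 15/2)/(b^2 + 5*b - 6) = (b^2 + 3*b + 5/4)/(b - 1)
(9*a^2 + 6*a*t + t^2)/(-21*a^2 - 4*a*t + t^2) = (3*a + t)/(-7*a + t)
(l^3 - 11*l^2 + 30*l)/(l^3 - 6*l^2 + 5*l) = (l - 6)/(l - 1)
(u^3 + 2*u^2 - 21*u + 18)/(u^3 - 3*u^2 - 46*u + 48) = (u - 3)/(u - 8)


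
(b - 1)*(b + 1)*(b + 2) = b^3 + 2*b^2 - b - 2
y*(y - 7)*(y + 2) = y^3 - 5*y^2 - 14*y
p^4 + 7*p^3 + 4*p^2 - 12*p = p*(p - 1)*(p + 2)*(p + 6)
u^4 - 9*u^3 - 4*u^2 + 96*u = u*(u - 8)*(u - 4)*(u + 3)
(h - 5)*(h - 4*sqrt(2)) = h^2 - 4*sqrt(2)*h - 5*h + 20*sqrt(2)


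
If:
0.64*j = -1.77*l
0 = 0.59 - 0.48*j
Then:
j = 1.23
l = -0.44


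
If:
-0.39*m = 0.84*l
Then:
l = -0.464285714285714*m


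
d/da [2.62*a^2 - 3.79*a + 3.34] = 5.24*a - 3.79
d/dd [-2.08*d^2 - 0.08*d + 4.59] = -4.16*d - 0.08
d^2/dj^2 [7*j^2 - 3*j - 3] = 14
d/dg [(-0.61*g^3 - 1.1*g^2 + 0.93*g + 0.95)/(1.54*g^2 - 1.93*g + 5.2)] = (-0.9394*g^4 + 2.3546*g^3 - 8.8252*g^2 - 14.366*g + 6.6695)/(2.3716*g^4 - 5.9444*g^3 + 19.7409*g^2 - 20.072*g + 27.04)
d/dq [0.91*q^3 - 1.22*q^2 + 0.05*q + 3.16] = 2.73*q^2 - 2.44*q + 0.05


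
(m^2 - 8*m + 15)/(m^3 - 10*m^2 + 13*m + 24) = (m - 5)/(m^2 - 7*m - 8)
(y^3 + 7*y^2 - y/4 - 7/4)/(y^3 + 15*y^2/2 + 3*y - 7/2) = (y + 1/2)/(y + 1)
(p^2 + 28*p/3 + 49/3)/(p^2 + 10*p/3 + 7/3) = (p + 7)/(p + 1)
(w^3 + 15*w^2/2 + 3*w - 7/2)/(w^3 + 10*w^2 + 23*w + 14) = (w - 1/2)/(w + 2)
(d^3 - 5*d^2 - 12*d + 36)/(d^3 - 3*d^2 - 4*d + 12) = (d^2 - 3*d - 18)/(d^2 - d - 6)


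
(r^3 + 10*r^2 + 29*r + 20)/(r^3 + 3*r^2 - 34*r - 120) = (r + 1)/(r - 6)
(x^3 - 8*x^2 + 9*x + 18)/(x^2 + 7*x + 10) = (x^3 - 8*x^2 + 9*x + 18)/(x^2 + 7*x + 10)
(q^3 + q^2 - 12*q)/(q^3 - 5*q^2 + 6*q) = (q + 4)/(q - 2)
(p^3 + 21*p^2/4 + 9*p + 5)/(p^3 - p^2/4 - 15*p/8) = 2*(p^2 + 4*p + 4)/(p*(2*p - 3))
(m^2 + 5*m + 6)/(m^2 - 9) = (m + 2)/(m - 3)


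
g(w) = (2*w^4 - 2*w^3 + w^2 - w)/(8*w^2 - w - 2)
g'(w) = (1 - 16*w)*(2*w^4 - 2*w^3 + w^2 - w)/(8*w^2 - w - 2)^2 + (8*w^3 - 6*w^2 + 2*w - 1)/(8*w^2 - w - 2)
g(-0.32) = -0.59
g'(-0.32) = 7.13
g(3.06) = 1.78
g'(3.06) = 1.33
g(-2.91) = 2.97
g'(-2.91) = -1.65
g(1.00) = 0.00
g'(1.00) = 0.60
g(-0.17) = -0.13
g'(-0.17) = 1.28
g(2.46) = 1.07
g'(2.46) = 1.04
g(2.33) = 0.94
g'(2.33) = 0.98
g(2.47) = 1.08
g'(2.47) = 1.04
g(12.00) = 33.52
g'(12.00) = 5.78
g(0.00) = 0.00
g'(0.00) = 0.50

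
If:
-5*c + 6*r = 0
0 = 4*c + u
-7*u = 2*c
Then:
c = 0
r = 0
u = 0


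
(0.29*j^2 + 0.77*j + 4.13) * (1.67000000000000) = 0.4843*j^2 + 1.2859*j + 6.8971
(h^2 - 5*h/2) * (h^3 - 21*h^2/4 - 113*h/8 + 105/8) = h^5 - 31*h^4/4 - h^3 + 775*h^2/16 - 525*h/16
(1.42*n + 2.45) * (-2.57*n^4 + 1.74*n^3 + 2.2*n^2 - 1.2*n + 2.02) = -3.6494*n^5 - 3.8257*n^4 + 7.387*n^3 + 3.686*n^2 - 0.0716000000000001*n + 4.949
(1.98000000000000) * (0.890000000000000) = 1.76220000000000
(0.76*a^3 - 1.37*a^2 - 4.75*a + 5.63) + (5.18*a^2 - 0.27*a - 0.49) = 0.76*a^3 + 3.81*a^2 - 5.02*a + 5.14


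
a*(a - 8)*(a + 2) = a^3 - 6*a^2 - 16*a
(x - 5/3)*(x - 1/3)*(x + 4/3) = x^3 - 2*x^2/3 - 19*x/9 + 20/27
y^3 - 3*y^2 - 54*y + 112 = (y - 8)*(y - 2)*(y + 7)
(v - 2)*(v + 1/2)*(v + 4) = v^3 + 5*v^2/2 - 7*v - 4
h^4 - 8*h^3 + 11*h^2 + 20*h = h*(h - 5)*(h - 4)*(h + 1)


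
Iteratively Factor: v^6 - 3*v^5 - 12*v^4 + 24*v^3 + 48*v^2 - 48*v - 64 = (v + 1)*(v^5 - 4*v^4 - 8*v^3 + 32*v^2 + 16*v - 64) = (v - 2)*(v + 1)*(v^4 - 2*v^3 - 12*v^2 + 8*v + 32) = (v - 4)*(v - 2)*(v + 1)*(v^3 + 2*v^2 - 4*v - 8) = (v - 4)*(v - 2)*(v + 1)*(v + 2)*(v^2 - 4) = (v - 4)*(v - 2)^2*(v + 1)*(v + 2)*(v + 2)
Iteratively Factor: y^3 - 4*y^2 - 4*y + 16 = (y + 2)*(y^2 - 6*y + 8) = (y - 4)*(y + 2)*(y - 2)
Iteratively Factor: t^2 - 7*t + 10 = (t - 2)*(t - 5)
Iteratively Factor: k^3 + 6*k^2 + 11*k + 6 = (k + 2)*(k^2 + 4*k + 3) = (k + 1)*(k + 2)*(k + 3)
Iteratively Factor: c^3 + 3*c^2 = (c)*(c^2 + 3*c) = c^2*(c + 3)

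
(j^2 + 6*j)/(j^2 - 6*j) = (j + 6)/(j - 6)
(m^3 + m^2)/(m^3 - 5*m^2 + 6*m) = m*(m + 1)/(m^2 - 5*m + 6)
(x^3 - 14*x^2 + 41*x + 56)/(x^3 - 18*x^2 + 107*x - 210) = (x^2 - 7*x - 8)/(x^2 - 11*x + 30)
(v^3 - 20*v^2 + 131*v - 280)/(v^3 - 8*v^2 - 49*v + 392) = (v - 5)/(v + 7)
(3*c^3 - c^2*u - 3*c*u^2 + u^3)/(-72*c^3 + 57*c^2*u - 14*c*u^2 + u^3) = (-c^2 + u^2)/(24*c^2 - 11*c*u + u^2)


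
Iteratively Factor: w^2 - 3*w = (w - 3)*(w)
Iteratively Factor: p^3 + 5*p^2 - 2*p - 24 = (p + 3)*(p^2 + 2*p - 8) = (p - 2)*(p + 3)*(p + 4)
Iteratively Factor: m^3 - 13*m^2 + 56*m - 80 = (m - 4)*(m^2 - 9*m + 20) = (m - 4)^2*(m - 5)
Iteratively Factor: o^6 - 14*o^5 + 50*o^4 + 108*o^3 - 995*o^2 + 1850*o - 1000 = (o - 1)*(o^5 - 13*o^4 + 37*o^3 + 145*o^2 - 850*o + 1000) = (o - 2)*(o - 1)*(o^4 - 11*o^3 + 15*o^2 + 175*o - 500) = (o - 2)*(o - 1)*(o + 4)*(o^3 - 15*o^2 + 75*o - 125) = (o - 5)*(o - 2)*(o - 1)*(o + 4)*(o^2 - 10*o + 25) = (o - 5)^2*(o - 2)*(o - 1)*(o + 4)*(o - 5)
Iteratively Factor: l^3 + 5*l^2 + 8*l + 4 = (l + 2)*(l^2 + 3*l + 2) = (l + 2)^2*(l + 1)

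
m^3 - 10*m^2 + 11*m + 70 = (m - 7)*(m - 5)*(m + 2)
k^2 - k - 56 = (k - 8)*(k + 7)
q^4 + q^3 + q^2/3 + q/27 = q*(q + 1/3)^3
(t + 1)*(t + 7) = t^2 + 8*t + 7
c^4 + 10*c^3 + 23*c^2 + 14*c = c*(c + 1)*(c + 2)*(c + 7)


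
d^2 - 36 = (d - 6)*(d + 6)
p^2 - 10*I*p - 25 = (p - 5*I)^2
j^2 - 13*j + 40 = (j - 8)*(j - 5)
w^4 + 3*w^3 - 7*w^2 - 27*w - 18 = (w - 3)*(w + 1)*(w + 2)*(w + 3)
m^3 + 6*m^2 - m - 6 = (m - 1)*(m + 1)*(m + 6)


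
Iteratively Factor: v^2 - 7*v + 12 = (v - 3)*(v - 4)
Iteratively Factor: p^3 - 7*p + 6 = (p - 2)*(p^2 + 2*p - 3) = (p - 2)*(p + 3)*(p - 1)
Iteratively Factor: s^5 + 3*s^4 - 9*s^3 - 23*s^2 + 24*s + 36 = (s - 2)*(s^4 + 5*s^3 + s^2 - 21*s - 18) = (s - 2)*(s + 3)*(s^3 + 2*s^2 - 5*s - 6) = (s - 2)*(s + 3)^2*(s^2 - s - 2) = (s - 2)^2*(s + 3)^2*(s + 1)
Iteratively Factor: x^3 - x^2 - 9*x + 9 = (x - 1)*(x^2 - 9) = (x - 1)*(x + 3)*(x - 3)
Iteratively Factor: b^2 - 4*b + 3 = (b - 1)*(b - 3)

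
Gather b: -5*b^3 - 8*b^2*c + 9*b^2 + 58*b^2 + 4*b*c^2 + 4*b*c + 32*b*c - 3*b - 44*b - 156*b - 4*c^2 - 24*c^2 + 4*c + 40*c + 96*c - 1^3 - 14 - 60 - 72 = -5*b^3 + b^2*(67 - 8*c) + b*(4*c^2 + 36*c - 203) - 28*c^2 + 140*c - 147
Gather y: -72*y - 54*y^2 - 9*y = -54*y^2 - 81*y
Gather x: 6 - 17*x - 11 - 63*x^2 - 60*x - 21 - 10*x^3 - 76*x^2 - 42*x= -10*x^3 - 139*x^2 - 119*x - 26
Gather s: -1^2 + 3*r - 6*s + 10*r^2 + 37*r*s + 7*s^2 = 10*r^2 + 3*r + 7*s^2 + s*(37*r - 6) - 1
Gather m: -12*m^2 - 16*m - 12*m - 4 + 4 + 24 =-12*m^2 - 28*m + 24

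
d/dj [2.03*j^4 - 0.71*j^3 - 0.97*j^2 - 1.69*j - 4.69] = 8.12*j^3 - 2.13*j^2 - 1.94*j - 1.69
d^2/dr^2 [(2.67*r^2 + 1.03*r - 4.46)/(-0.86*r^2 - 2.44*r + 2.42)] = (-1.77635683940025e-15*r^4 + 9.68188000000001*r^3 - 13.549128*r^2 + 43.291368*r + 28.233352)/(0.636056*r^6 + 5.413872*r^5 + 9.990792*r^4 - 15.941984*r^3 - 28.113624*r^2 + 42.868848*r - 14.172488)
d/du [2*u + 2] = 2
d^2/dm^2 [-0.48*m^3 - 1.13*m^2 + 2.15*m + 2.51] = -2.88*m - 2.26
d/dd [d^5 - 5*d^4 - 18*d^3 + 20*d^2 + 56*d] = 5*d^4 - 20*d^3 - 54*d^2 + 40*d + 56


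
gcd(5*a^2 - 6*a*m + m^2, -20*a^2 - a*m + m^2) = 5*a - m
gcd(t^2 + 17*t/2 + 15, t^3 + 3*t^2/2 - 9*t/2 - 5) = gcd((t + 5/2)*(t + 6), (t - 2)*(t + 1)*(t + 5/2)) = t + 5/2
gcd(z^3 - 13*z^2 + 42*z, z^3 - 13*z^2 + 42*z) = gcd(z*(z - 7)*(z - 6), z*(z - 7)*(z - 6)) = z^3 - 13*z^2 + 42*z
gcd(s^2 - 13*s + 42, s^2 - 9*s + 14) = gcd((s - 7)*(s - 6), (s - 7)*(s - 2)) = s - 7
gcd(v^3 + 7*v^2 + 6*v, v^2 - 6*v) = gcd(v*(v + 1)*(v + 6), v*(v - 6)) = v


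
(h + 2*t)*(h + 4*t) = h^2 + 6*h*t + 8*t^2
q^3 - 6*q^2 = q^2*(q - 6)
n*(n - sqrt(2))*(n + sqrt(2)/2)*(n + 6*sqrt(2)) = n^4 + 11*sqrt(2)*n^3/2 - 7*n^2 - 6*sqrt(2)*n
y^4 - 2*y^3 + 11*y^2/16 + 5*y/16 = y*(y - 5/4)*(y - 1)*(y + 1/4)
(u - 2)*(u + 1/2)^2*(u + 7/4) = u^4 + 3*u^3/4 - 7*u^2/2 - 57*u/16 - 7/8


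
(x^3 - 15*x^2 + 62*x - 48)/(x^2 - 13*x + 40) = (x^2 - 7*x + 6)/(x - 5)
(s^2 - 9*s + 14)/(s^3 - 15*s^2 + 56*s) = (s - 2)/(s*(s - 8))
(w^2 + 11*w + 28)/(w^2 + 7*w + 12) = (w + 7)/(w + 3)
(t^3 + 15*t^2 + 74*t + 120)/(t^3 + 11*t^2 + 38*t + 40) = (t + 6)/(t + 2)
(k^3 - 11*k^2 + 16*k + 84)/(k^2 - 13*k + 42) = k + 2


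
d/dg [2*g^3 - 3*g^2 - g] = 6*g^2 - 6*g - 1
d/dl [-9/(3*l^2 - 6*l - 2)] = 54*(l - 1)/(-3*l^2 + 6*l + 2)^2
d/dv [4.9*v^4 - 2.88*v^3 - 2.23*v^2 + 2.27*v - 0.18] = 19.6*v^3 - 8.64*v^2 - 4.46*v + 2.27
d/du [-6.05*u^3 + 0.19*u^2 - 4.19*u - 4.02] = -18.15*u^2 + 0.38*u - 4.19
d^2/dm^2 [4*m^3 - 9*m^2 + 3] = 24*m - 18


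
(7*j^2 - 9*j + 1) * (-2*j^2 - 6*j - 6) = -14*j^4 - 24*j^3 + 10*j^2 + 48*j - 6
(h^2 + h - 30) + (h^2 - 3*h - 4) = 2*h^2 - 2*h - 34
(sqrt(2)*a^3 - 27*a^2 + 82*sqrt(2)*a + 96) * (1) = sqrt(2)*a^3 - 27*a^2 + 82*sqrt(2)*a + 96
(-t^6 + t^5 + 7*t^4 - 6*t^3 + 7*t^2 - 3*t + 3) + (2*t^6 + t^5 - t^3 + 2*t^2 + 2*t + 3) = t^6 + 2*t^5 + 7*t^4 - 7*t^3 + 9*t^2 - t + 6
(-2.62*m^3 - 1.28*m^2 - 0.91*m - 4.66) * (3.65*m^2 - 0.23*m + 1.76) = -9.563*m^5 - 4.0694*m^4 - 7.6383*m^3 - 19.0525*m^2 - 0.5298*m - 8.2016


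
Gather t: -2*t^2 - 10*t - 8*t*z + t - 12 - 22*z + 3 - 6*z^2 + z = -2*t^2 + t*(-8*z - 9) - 6*z^2 - 21*z - 9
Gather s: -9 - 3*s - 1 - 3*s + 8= -6*s - 2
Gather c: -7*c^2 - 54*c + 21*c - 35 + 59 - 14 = -7*c^2 - 33*c + 10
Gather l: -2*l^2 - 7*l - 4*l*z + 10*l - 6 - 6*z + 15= -2*l^2 + l*(3 - 4*z) - 6*z + 9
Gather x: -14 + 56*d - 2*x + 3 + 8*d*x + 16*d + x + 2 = 72*d + x*(8*d - 1) - 9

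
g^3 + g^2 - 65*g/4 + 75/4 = (g - 5/2)*(g - 3/2)*(g + 5)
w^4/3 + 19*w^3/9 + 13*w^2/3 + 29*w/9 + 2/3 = (w/3 + 1)*(w + 1/3)*(w + 1)*(w + 2)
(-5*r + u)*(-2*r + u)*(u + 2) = 10*r^2*u + 20*r^2 - 7*r*u^2 - 14*r*u + u^3 + 2*u^2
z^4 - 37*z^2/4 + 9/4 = (z - 3)*(z - 1/2)*(z + 1/2)*(z + 3)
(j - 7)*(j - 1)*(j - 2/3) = j^3 - 26*j^2/3 + 37*j/3 - 14/3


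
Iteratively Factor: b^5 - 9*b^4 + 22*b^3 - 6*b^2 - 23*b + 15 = (b + 1)*(b^4 - 10*b^3 + 32*b^2 - 38*b + 15) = (b - 5)*(b + 1)*(b^3 - 5*b^2 + 7*b - 3) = (b - 5)*(b - 1)*(b + 1)*(b^2 - 4*b + 3) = (b - 5)*(b - 1)^2*(b + 1)*(b - 3)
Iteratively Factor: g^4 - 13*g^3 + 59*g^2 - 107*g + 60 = (g - 4)*(g^3 - 9*g^2 + 23*g - 15) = (g - 5)*(g - 4)*(g^2 - 4*g + 3) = (g - 5)*(g - 4)*(g - 1)*(g - 3)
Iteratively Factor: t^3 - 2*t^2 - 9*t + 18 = (t + 3)*(t^2 - 5*t + 6) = (t - 3)*(t + 3)*(t - 2)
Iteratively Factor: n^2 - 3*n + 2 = (n - 1)*(n - 2)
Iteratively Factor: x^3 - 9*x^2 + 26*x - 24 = (x - 4)*(x^2 - 5*x + 6) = (x - 4)*(x - 3)*(x - 2)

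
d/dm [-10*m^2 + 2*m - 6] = 2 - 20*m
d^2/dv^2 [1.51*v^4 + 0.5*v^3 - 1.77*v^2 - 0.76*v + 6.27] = 18.12*v^2 + 3.0*v - 3.54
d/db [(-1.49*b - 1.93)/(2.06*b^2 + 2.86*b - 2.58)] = (3.0694*b^2 + 7.9516*b + 9.364)/(4.2436*b^4 + 11.7832*b^3 - 2.45*b^2 - 14.7576*b + 6.6564)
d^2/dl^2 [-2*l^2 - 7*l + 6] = -4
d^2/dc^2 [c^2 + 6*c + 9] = 2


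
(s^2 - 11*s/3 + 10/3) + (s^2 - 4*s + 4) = 2*s^2 - 23*s/3 + 22/3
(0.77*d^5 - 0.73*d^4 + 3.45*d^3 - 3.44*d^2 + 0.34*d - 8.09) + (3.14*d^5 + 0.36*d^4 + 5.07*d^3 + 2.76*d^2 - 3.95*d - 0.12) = 3.91*d^5 - 0.37*d^4 + 8.52*d^3 - 0.68*d^2 - 3.61*d - 8.21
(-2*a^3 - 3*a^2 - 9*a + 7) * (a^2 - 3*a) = -2*a^5 + 3*a^4 + 34*a^2 - 21*a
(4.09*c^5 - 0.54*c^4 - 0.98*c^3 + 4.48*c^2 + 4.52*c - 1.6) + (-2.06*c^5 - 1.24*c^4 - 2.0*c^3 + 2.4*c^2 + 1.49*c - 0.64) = 2.03*c^5 - 1.78*c^4 - 2.98*c^3 + 6.88*c^2 + 6.01*c - 2.24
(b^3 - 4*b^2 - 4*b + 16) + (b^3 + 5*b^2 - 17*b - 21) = 2*b^3 + b^2 - 21*b - 5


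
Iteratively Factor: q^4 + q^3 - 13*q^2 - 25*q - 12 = (q + 1)*(q^3 - 13*q - 12) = (q + 1)*(q + 3)*(q^2 - 3*q - 4) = (q + 1)^2*(q + 3)*(q - 4)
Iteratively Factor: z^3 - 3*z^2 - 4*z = (z + 1)*(z^2 - 4*z) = z*(z + 1)*(z - 4)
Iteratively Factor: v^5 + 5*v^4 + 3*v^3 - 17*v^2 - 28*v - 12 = (v + 1)*(v^4 + 4*v^3 - v^2 - 16*v - 12) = (v + 1)*(v + 2)*(v^3 + 2*v^2 - 5*v - 6) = (v + 1)^2*(v + 2)*(v^2 + v - 6) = (v - 2)*(v + 1)^2*(v + 2)*(v + 3)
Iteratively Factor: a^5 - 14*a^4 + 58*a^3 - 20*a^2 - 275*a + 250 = (a - 5)*(a^4 - 9*a^3 + 13*a^2 + 45*a - 50) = (a - 5)*(a + 2)*(a^3 - 11*a^2 + 35*a - 25) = (a - 5)^2*(a + 2)*(a^2 - 6*a + 5) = (a - 5)^2*(a - 1)*(a + 2)*(a - 5)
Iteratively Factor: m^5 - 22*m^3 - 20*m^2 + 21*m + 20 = (m - 1)*(m^4 + m^3 - 21*m^2 - 41*m - 20) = (m - 1)*(m + 1)*(m^3 - 21*m - 20) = (m - 1)*(m + 1)^2*(m^2 - m - 20) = (m - 1)*(m + 1)^2*(m + 4)*(m - 5)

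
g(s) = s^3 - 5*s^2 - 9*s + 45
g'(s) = 3*s^2 - 10*s - 9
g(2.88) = 1.50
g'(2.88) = -12.92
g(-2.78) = 9.89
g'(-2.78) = 41.99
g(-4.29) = -87.36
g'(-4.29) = 89.11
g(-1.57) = 42.94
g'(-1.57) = 14.09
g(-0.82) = 48.47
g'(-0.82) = 1.22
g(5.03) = 0.49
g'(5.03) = 16.60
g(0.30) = 41.88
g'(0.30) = -11.73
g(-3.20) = -10.17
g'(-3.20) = 53.72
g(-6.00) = -297.00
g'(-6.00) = 159.00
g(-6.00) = -297.00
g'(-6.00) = 159.00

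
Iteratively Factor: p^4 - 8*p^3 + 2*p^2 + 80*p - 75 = (p - 5)*(p^3 - 3*p^2 - 13*p + 15) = (p - 5)*(p - 1)*(p^2 - 2*p - 15) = (p - 5)*(p - 1)*(p + 3)*(p - 5)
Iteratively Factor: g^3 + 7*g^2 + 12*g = (g + 3)*(g^2 + 4*g) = (g + 3)*(g + 4)*(g)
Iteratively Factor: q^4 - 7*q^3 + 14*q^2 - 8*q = (q)*(q^3 - 7*q^2 + 14*q - 8) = q*(q - 2)*(q^2 - 5*q + 4) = q*(q - 2)*(q - 1)*(q - 4)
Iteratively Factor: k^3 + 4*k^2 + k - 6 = (k + 3)*(k^2 + k - 2) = (k + 2)*(k + 3)*(k - 1)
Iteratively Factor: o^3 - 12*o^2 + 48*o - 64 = (o - 4)*(o^2 - 8*o + 16) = (o - 4)^2*(o - 4)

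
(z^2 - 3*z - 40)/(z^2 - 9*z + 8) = (z + 5)/(z - 1)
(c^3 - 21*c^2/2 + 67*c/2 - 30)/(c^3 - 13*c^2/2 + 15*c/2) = (c - 4)/c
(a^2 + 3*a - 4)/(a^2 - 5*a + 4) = (a + 4)/(a - 4)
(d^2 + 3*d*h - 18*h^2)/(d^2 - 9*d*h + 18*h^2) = (d + 6*h)/(d - 6*h)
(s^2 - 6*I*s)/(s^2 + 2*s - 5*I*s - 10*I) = s*(s - 6*I)/(s^2 + s*(2 - 5*I) - 10*I)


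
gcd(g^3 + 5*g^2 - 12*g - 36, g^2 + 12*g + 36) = g + 6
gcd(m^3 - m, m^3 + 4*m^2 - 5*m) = m^2 - m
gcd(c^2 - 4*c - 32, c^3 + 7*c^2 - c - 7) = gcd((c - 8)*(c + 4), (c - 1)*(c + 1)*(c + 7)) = 1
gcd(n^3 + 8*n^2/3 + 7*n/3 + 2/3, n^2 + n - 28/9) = 1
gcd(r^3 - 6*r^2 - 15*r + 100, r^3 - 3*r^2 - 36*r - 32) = r + 4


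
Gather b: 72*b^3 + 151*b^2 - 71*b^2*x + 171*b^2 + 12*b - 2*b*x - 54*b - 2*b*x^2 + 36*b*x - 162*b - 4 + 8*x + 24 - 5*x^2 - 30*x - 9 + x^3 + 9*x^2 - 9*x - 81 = 72*b^3 + b^2*(322 - 71*x) + b*(-2*x^2 + 34*x - 204) + x^3 + 4*x^2 - 31*x - 70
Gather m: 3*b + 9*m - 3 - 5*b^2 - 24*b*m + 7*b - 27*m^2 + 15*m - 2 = -5*b^2 + 10*b - 27*m^2 + m*(24 - 24*b) - 5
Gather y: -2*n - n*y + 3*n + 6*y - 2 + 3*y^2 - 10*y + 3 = n + 3*y^2 + y*(-n - 4) + 1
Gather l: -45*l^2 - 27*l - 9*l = -45*l^2 - 36*l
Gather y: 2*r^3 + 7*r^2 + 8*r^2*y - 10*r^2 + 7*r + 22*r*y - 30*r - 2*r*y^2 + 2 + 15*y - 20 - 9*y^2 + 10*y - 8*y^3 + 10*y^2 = 2*r^3 - 3*r^2 - 23*r - 8*y^3 + y^2*(1 - 2*r) + y*(8*r^2 + 22*r + 25) - 18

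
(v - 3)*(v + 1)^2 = v^3 - v^2 - 5*v - 3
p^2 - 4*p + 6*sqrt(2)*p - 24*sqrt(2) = (p - 4)*(p + 6*sqrt(2))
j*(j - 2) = j^2 - 2*j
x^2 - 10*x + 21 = (x - 7)*(x - 3)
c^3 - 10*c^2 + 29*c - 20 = (c - 5)*(c - 4)*(c - 1)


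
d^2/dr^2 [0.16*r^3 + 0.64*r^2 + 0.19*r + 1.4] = 0.96*r + 1.28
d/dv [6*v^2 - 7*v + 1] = 12*v - 7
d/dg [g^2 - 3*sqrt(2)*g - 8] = 2*g - 3*sqrt(2)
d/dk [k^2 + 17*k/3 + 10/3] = 2*k + 17/3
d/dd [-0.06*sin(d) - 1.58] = -0.06*cos(d)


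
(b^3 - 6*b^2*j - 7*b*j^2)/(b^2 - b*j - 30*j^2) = b*(-b^2 + 6*b*j + 7*j^2)/(-b^2 + b*j + 30*j^2)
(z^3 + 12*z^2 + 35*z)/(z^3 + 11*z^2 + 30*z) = (z + 7)/(z + 6)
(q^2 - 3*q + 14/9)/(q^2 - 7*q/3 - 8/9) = (-9*q^2 + 27*q - 14)/(-9*q^2 + 21*q + 8)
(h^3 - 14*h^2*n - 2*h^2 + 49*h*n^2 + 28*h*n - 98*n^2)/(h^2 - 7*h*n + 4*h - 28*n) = (h^2 - 7*h*n - 2*h + 14*n)/(h + 4)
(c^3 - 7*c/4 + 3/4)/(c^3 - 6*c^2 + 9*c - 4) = (c^2 + c - 3/4)/(c^2 - 5*c + 4)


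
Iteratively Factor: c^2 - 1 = (c + 1)*(c - 1)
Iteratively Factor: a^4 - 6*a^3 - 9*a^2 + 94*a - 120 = (a + 4)*(a^3 - 10*a^2 + 31*a - 30) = (a - 5)*(a + 4)*(a^2 - 5*a + 6) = (a - 5)*(a - 3)*(a + 4)*(a - 2)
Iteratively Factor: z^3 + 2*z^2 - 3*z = (z - 1)*(z^2 + 3*z) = (z - 1)*(z + 3)*(z)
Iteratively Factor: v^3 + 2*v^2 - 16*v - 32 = (v - 4)*(v^2 + 6*v + 8) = (v - 4)*(v + 4)*(v + 2)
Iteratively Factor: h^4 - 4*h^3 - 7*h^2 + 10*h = (h - 1)*(h^3 - 3*h^2 - 10*h) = (h - 5)*(h - 1)*(h^2 + 2*h) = (h - 5)*(h - 1)*(h + 2)*(h)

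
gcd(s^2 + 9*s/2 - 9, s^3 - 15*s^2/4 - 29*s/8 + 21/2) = s - 3/2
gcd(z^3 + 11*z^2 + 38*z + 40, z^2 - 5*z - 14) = z + 2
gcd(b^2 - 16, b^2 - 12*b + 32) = b - 4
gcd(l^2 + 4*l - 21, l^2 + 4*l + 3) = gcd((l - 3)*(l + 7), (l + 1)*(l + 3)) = 1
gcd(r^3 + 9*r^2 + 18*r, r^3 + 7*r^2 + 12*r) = r^2 + 3*r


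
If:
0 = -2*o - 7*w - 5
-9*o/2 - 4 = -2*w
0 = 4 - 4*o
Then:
No Solution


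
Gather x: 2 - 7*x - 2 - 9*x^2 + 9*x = -9*x^2 + 2*x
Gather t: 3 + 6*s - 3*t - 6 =6*s - 3*t - 3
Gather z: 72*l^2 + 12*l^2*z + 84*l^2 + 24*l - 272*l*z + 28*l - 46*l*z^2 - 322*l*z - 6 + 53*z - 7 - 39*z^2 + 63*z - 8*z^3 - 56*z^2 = 156*l^2 + 52*l - 8*z^3 + z^2*(-46*l - 95) + z*(12*l^2 - 594*l + 116) - 13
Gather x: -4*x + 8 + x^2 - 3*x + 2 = x^2 - 7*x + 10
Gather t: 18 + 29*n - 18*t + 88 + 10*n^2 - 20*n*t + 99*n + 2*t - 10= 10*n^2 + 128*n + t*(-20*n - 16) + 96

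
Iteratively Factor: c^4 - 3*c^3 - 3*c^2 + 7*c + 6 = (c + 1)*(c^3 - 4*c^2 + c + 6) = (c - 2)*(c + 1)*(c^2 - 2*c - 3) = (c - 3)*(c - 2)*(c + 1)*(c + 1)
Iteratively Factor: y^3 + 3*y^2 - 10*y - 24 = (y + 4)*(y^2 - y - 6) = (y - 3)*(y + 4)*(y + 2)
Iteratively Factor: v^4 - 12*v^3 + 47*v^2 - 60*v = (v - 3)*(v^3 - 9*v^2 + 20*v) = (v - 5)*(v - 3)*(v^2 - 4*v) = v*(v - 5)*(v - 3)*(v - 4)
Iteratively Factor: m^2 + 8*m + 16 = (m + 4)*(m + 4)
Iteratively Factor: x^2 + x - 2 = (x + 2)*(x - 1)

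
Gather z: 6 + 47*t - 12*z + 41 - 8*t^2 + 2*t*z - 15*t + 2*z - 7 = -8*t^2 + 32*t + z*(2*t - 10) + 40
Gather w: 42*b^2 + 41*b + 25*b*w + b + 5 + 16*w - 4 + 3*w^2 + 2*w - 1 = 42*b^2 + 42*b + 3*w^2 + w*(25*b + 18)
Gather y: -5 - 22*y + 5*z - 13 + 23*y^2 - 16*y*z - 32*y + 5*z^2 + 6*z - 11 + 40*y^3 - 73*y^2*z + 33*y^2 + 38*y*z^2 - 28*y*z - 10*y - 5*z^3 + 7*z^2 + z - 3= 40*y^3 + y^2*(56 - 73*z) + y*(38*z^2 - 44*z - 64) - 5*z^3 + 12*z^2 + 12*z - 32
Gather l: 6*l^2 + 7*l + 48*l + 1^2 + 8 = 6*l^2 + 55*l + 9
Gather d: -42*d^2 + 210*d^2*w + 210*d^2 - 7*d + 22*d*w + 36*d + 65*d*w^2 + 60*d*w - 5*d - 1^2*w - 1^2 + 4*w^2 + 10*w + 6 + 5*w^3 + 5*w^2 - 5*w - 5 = d^2*(210*w + 168) + d*(65*w^2 + 82*w + 24) + 5*w^3 + 9*w^2 + 4*w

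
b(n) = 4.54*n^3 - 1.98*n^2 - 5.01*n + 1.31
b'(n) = 13.62*n^2 - 3.96*n - 5.01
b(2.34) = 36.92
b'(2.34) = 60.30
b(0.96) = -1.31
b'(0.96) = 3.74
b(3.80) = 202.80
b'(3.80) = 176.61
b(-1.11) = -1.78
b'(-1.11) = 16.17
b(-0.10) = 1.79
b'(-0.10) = -4.48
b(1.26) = 0.94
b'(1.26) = 11.62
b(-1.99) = -32.34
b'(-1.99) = 56.81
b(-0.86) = 1.27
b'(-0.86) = 8.47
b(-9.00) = -3423.64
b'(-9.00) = 1133.85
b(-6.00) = -1020.55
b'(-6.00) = 509.07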